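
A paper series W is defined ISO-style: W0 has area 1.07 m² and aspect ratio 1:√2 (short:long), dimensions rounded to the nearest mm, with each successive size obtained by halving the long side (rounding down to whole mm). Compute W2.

Let W0's short side be w mm. w · w√2 = 1.07 m² = 1,070,000 mm², so w ≈ 869.8 mm and w√2 ≈ 1230.1 mm → W0 = 870 × 1230 mm.
W1: ⌊1230/2⌋ × 870 = 615 × 870 mm
W2: ⌊870/2⌋ × 615 = 435 × 615 mm

435 × 615 mm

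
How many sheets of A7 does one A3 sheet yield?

Each ISO step halves the sheet: 1 × A3 → 2 × A4 → 4 × A5 → 8 × A6 → …
From A3 to A7 is 4 halving steps: 2^4 = 16.

16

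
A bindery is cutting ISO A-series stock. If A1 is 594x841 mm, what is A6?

105 × 148 mm

A2: ⌊841/2⌋ × 594 = 420 × 594 mm
A3: ⌊594/2⌋ × 420 = 297 × 420 mm
A4: ⌊420/2⌋ × 297 = 210 × 297 mm
A5: ⌊297/2⌋ × 210 = 148 × 210 mm
A6: ⌊210/2⌋ × 148 = 105 × 148 mm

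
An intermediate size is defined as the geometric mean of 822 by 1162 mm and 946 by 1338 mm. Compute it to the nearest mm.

882 × 1247 mm

Short side: √(822 · 946) = √777612 ≈ 881.8 → 882 mm
Long side: √(1162 · 1338) = √1554756 ≈ 1246.9 → 1247 mm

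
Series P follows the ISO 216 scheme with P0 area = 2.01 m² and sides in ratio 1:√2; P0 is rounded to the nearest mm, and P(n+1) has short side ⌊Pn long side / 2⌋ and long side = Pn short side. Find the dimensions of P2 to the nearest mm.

596 × 843 mm

Let P0's short side be w mm. w · w√2 = 2.01 m² = 2,010,000 mm², so w ≈ 1192.2 mm and w√2 ≈ 1686.0 mm → P0 = 1192 × 1686 mm.
P1: ⌊1686/2⌋ × 1192 = 843 × 1192 mm
P2: ⌊1192/2⌋ × 843 = 596 × 843 mm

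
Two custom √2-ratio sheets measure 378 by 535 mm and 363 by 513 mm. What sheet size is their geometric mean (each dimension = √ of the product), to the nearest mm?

370 × 524 mm

Short side: √(378 · 363) = √137214 ≈ 370.4 → 370 mm
Long side: √(535 · 513) = √274455 ≈ 523.9 → 524 mm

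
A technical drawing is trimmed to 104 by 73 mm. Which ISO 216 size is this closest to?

Aspect ratio 104/73 ≈ 1.425 — close to the ISO √2 ≈ 1.414.
In the A-series (A0 area = 1 m²): A7 = 74 × 105 mm.
Off by 2 mm total — nearest standard size.

A7 (74 × 105 mm)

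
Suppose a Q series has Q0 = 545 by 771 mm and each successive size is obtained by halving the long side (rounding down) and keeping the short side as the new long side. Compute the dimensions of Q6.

68 × 96 mm

Q1 = 385 × 545 mm (from Q0 by 1 halving).
Q2: ⌊545/2⌋ × 385 = 272 × 385 mm
Q3: ⌊385/2⌋ × 272 = 192 × 272 mm
Q4: ⌊272/2⌋ × 192 = 136 × 192 mm
Q5: ⌊192/2⌋ × 136 = 96 × 136 mm
Q6: ⌊136/2⌋ × 96 = 68 × 96 mm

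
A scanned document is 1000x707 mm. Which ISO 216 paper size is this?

Aspect ratio 1000/707 ≈ 1.414 — close to the ISO √2 ≈ 1.414.
In the B-series (B0 = 1000 × 1414 mm): B1 = 707 × 1000 mm.

B1 (707 × 1000 mm)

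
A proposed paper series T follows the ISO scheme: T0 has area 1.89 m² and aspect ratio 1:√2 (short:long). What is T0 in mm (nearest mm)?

Let the short side be w mm. Then w · w√2 = 1.89 m² = 1,890,000 mm².
w² = 1,890,000/√2, so w ≈ 1156.0 mm; long side = w√2 ≈ 1634.9 mm.

1156 × 1635 mm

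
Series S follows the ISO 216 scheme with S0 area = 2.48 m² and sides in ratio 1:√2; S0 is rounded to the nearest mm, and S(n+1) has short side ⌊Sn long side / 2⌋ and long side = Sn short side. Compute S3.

Let S0's short side be w mm. w · w√2 = 2.48 m² = 2,480,000 mm², so w ≈ 1324.2 mm and w√2 ≈ 1872.8 mm → S0 = 1324 × 1873 mm.
S1: ⌊1873/2⌋ × 1324 = 936 × 1324 mm
S2: ⌊1324/2⌋ × 936 = 662 × 936 mm
S3: ⌊936/2⌋ × 662 = 468 × 662 mm

468 × 662 mm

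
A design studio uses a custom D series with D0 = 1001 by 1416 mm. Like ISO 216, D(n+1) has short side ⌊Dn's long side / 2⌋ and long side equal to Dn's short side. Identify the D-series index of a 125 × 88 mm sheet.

D0: 1001 × 1416 mm
D1: 708 × 1001 mm
D2: 500 × 708 mm
D3: 354 × 500 mm
D4: 250 × 354 mm
D5: 177 × 250 mm
D6: 125 × 177 mm
D7: 88 × 125 mm
D8: 62 × 88 mm
→ matches D7.

D7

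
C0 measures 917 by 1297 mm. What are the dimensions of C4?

C1: ⌊1297/2⌋ × 917 = 648 × 917 mm
C2: ⌊917/2⌋ × 648 = 458 × 648 mm
C3: ⌊648/2⌋ × 458 = 324 × 458 mm
C4: ⌊458/2⌋ × 324 = 229 × 324 mm

229 × 324 mm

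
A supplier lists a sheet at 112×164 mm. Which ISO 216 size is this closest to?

Aspect ratio 164/112 ≈ 1.464 (ISO target is √2 ≈ 1.414).
In the C-series (envelope sizes, between A and B): C6 = 114 × 162 mm.
Off by 4 mm total — nearest standard size.

C6 (114 × 162 mm)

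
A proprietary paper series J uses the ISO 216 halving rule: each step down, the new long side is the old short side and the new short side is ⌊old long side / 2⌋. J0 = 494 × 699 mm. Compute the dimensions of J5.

J1 = 349 × 494 mm (from J0 by 1 halving).
J2: ⌊494/2⌋ × 349 = 247 × 349 mm
J3: ⌊349/2⌋ × 247 = 174 × 247 mm
J4: ⌊247/2⌋ × 174 = 123 × 174 mm
J5: ⌊174/2⌋ × 123 = 87 × 123 mm

87 × 123 mm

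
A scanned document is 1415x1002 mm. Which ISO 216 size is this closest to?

B0 (1000 × 1414 mm)

Aspect ratio 1415/1002 ≈ 1.412 — close to the ISO √2 ≈ 1.414.
In the B-series (B0 = 1000 × 1414 mm): B0 = 1000 × 1414 mm.
Off by 3 mm total — nearest standard size.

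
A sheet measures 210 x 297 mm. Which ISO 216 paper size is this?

A4 (210 × 297 mm)

Aspect ratio 297/210 ≈ 1.414 — close to the ISO √2 ≈ 1.414.
In the A-series (A0 area = 1 m²): A4 = 210 × 297 mm.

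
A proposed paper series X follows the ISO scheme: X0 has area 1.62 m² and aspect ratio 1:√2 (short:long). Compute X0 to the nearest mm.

Let the short side be w mm. Then w · w√2 = 1.62 m² = 1,620,000 mm².
w² = 1,620,000/√2, so w ≈ 1070.3 mm; long side = w√2 ≈ 1513.6 mm.

1070 × 1514 mm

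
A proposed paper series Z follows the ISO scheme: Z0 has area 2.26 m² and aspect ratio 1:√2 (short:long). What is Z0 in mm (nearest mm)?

Let the short side be w mm. Then w · w√2 = 2.26 m² = 2,260,000 mm².
w² = 2,260,000/√2, so w ≈ 1264.1 mm; long side = w√2 ≈ 1787.8 mm.

1264 × 1788 mm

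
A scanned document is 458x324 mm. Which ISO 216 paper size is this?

Aspect ratio 458/324 ≈ 1.414 — close to the ISO √2 ≈ 1.414.
In the C-series (envelope sizes, between A and B): C3 = 324 × 458 mm.

C3 (324 × 458 mm)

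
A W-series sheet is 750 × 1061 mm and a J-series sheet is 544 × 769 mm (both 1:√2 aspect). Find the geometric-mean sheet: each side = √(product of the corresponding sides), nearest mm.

639 × 903 mm

Short side: √(750 · 544) = √408000 ≈ 638.7 → 639 mm
Long side: √(1061 · 769) = √815909 ≈ 903.3 → 903 mm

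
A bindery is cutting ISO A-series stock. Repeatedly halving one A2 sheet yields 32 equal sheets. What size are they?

32 = 2^5, so 5 halving steps.
A2 → A3 → … → A7 after 5 steps.

A7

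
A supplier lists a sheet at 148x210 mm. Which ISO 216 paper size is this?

Aspect ratio 210/148 ≈ 1.419 — close to the ISO √2 ≈ 1.414.
In the A-series (A0 area = 1 m²): A5 = 148 × 210 mm.

A5 (148 × 210 mm)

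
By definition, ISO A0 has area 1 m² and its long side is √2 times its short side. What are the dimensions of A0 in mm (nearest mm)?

841 × 1189 mm

Let the short side be w mm. Then the long side is w√2 and w · w√2 = 10⁶ mm².
w² = 10⁶/√2, so w = 1000 / 2^(1/4) ≈ 840.9 mm; long side = 1000 · 2^(1/4) ≈ 1189.2 mm.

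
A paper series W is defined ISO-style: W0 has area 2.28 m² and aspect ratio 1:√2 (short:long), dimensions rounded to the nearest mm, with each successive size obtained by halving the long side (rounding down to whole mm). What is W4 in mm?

Let W0's short side be w mm. w · w√2 = 2.28 m² = 2,280,000 mm², so w ≈ 1269.7 mm and w√2 ≈ 1795.7 mm → W0 = 1270 × 1796 mm.
W1: ⌊1796/2⌋ × 1270 = 898 × 1270 mm
W2: ⌊1270/2⌋ × 898 = 635 × 898 mm
W3: ⌊898/2⌋ × 635 = 449 × 635 mm
W4: ⌊635/2⌋ × 449 = 317 × 449 mm

317 × 449 mm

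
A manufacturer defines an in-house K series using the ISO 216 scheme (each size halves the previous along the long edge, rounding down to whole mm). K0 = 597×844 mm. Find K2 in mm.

K1: ⌊844/2⌋ × 597 = 422 × 597 mm
K2: ⌊597/2⌋ × 422 = 298 × 422 mm

298 × 422 mm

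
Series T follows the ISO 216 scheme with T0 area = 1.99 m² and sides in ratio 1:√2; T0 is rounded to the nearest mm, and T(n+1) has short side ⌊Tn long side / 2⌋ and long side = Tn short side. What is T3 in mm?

419 × 593 mm

Let T0's short side be w mm. w · w√2 = 1.99 m² = 1,990,000 mm², so w ≈ 1186.2 mm and w√2 ≈ 1677.6 mm → T0 = 1186 × 1678 mm.
T1: ⌊1678/2⌋ × 1186 = 839 × 1186 mm
T2: ⌊1186/2⌋ × 839 = 593 × 839 mm
T3: ⌊839/2⌋ × 593 = 419 × 593 mm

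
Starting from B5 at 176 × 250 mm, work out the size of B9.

B6: ⌊250/2⌋ × 176 = 125 × 176 mm
B7: ⌊176/2⌋ × 125 = 88 × 125 mm
B8: ⌊125/2⌋ × 88 = 62 × 88 mm
B9: ⌊88/2⌋ × 62 = 44 × 62 mm

44 × 62 mm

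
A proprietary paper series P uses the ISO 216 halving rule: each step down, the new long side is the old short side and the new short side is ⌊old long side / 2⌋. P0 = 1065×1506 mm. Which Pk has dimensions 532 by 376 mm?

P0: 1065 × 1506 mm
P1: 753 × 1065 mm
P2: 532 × 753 mm
P3: 376 × 532 mm
P4: 266 × 376 mm
→ matches P3.

P3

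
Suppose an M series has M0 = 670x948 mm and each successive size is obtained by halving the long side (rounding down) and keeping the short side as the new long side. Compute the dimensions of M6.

M1: ⌊948/2⌋ × 670 = 474 × 670 mm
M2: ⌊670/2⌋ × 474 = 335 × 474 mm
M3: ⌊474/2⌋ × 335 = 237 × 335 mm
M4: ⌊335/2⌋ × 237 = 167 × 237 mm
M5: ⌊237/2⌋ × 167 = 118 × 167 mm
M6: ⌊167/2⌋ × 118 = 83 × 118 mm

83 × 118 mm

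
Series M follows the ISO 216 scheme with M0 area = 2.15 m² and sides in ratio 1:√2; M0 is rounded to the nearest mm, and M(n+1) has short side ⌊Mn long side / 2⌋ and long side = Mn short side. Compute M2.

616 × 872 mm

Let M0's short side be w mm. w · w√2 = 2.15 m² = 2,150,000 mm², so w ≈ 1233.0 mm and w√2 ≈ 1743.7 mm → M0 = 1233 × 1744 mm.
M1: ⌊1744/2⌋ × 1233 = 872 × 1233 mm
M2: ⌊1233/2⌋ × 872 = 616 × 872 mm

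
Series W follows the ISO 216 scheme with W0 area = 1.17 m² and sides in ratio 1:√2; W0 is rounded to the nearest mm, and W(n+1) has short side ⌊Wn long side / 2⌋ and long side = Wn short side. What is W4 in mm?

Let W0's short side be w mm. w · w√2 = 1.17 m² = 1,170,000 mm², so w ≈ 909.6 mm and w√2 ≈ 1286.3 mm → W0 = 910 × 1286 mm.
W1: ⌊1286/2⌋ × 910 = 643 × 910 mm
W2: ⌊910/2⌋ × 643 = 455 × 643 mm
W3: ⌊643/2⌋ × 455 = 321 × 455 mm
W4: ⌊455/2⌋ × 321 = 227 × 321 mm

227 × 321 mm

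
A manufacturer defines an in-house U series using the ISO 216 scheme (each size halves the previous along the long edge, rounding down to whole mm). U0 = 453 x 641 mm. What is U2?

U1: ⌊641/2⌋ × 453 = 320 × 453 mm
U2: ⌊453/2⌋ × 320 = 226 × 320 mm

226 × 320 mm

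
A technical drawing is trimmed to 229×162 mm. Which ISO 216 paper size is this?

C5 (162 × 229 mm)

Aspect ratio 229/162 ≈ 1.414 — close to the ISO √2 ≈ 1.414.
In the C-series (envelope sizes, between A and B): C5 = 162 × 229 mm.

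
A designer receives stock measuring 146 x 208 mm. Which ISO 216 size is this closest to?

Aspect ratio 208/146 ≈ 1.425 — close to the ISO √2 ≈ 1.414.
In the A-series (A0 area = 1 m²): A5 = 148 × 210 mm.
Off by 4 mm total — nearest standard size.

A5 (148 × 210 mm)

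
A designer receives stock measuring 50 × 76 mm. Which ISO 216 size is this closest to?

A8 (52 × 74 mm)

Aspect ratio 76/50 ≈ 1.520 (ISO target is √2 ≈ 1.414).
In the A-series (A0 area = 1 m²): A8 = 52 × 74 mm.
Off by 4 mm total — nearest standard size.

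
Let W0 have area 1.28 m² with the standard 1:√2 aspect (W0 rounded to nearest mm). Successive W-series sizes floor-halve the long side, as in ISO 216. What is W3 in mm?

336 × 475 mm

Let W0's short side be w mm. w · w√2 = 1.28 m² = 1,280,000 mm², so w ≈ 951.4 mm and w√2 ≈ 1345.4 mm → W0 = 951 × 1345 mm.
W1: ⌊1345/2⌋ × 951 = 672 × 951 mm
W2: ⌊951/2⌋ × 672 = 475 × 672 mm
W3: ⌊672/2⌋ × 475 = 336 × 475 mm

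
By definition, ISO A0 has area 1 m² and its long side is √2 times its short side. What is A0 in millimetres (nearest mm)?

Let the short side be w mm. Then the long side is w√2 and w · w√2 = 10⁶ mm².
w² = 10⁶/√2, so w = 1000 / 2^(1/4) ≈ 840.9 mm; long side = 1000 · 2^(1/4) ≈ 1189.2 mm.

841 × 1189 mm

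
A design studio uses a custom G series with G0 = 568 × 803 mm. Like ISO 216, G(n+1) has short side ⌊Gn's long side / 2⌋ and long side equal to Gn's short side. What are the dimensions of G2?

284 × 401 mm

G1: ⌊803/2⌋ × 568 = 401 × 568 mm
G2: ⌊568/2⌋ × 401 = 284 × 401 mm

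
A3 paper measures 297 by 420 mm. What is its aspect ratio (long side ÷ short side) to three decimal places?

420 / 297 = 1.414
Matches √2 ≈ 1.414 — the ISO 216 defining ratio.

1.414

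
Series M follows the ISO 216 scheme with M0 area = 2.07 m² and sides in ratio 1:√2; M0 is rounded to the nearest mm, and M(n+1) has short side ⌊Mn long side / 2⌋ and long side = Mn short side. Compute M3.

427 × 605 mm

Let M0's short side be w mm. w · w√2 = 2.07 m² = 2,070,000 mm², so w ≈ 1209.8 mm and w√2 ≈ 1711.0 mm → M0 = 1210 × 1711 mm.
M1: ⌊1711/2⌋ × 1210 = 855 × 1210 mm
M2: ⌊1210/2⌋ × 855 = 605 × 855 mm
M3: ⌊855/2⌋ × 605 = 427 × 605 mm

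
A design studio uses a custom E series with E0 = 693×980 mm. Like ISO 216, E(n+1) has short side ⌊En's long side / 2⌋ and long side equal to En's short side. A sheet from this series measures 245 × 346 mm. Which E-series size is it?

E0: 693 × 980 mm
E1: 490 × 693 mm
E2: 346 × 490 mm
E3: 245 × 346 mm
E4: 173 × 245 mm
→ matches E3.

E3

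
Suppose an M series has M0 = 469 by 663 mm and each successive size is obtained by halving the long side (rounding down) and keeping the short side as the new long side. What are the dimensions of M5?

82 × 117 mm

M1 = 331 × 469 mm (from M0 by 1 halving).
M2: ⌊469/2⌋ × 331 = 234 × 331 mm
M3: ⌊331/2⌋ × 234 = 165 × 234 mm
M4: ⌊234/2⌋ × 165 = 117 × 165 mm
M5: ⌊165/2⌋ × 117 = 82 × 117 mm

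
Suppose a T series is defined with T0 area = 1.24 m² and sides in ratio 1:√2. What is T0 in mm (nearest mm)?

936 × 1324 mm

Let the short side be w mm. Then w · w√2 = 1.24 m² = 1,240,000 mm².
w² = 1,240,000/√2, so w ≈ 936.4 mm; long side = w√2 ≈ 1324.2 mm.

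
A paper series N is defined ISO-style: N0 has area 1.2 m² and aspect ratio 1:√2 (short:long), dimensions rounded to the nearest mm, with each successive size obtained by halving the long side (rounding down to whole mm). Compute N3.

Let N0's short side be w mm. w · w√2 = 1.2 m² = 1,200,000 mm², so w ≈ 921.2 mm and w√2 ≈ 1302.7 mm → N0 = 921 × 1303 mm.
N1: ⌊1303/2⌋ × 921 = 651 × 921 mm
N2: ⌊921/2⌋ × 651 = 460 × 651 mm
N3: ⌊651/2⌋ × 460 = 325 × 460 mm

325 × 460 mm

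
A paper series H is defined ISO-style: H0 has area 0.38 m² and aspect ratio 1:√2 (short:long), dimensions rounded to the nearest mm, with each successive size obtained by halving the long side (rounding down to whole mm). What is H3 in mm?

Let H0's short side be w mm. w · w√2 = 0.38 m² = 380,000 mm², so w ≈ 518.4 mm and w√2 ≈ 733.1 mm → H0 = 518 × 733 mm.
H1: ⌊733/2⌋ × 518 = 366 × 518 mm
H2: ⌊518/2⌋ × 366 = 259 × 366 mm
H3: ⌊366/2⌋ × 259 = 183 × 259 mm

183 × 259 mm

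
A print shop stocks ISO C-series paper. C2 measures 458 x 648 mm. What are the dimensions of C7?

C3: ⌊648/2⌋ × 458 = 324 × 458 mm
C4: ⌊458/2⌋ × 324 = 229 × 324 mm
C5: ⌊324/2⌋ × 229 = 162 × 229 mm
C6: ⌊229/2⌋ × 162 = 114 × 162 mm
C7: ⌊162/2⌋ × 114 = 81 × 114 mm

81 × 114 mm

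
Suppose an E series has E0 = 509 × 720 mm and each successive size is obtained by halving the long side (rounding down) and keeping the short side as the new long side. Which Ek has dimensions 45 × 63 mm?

E0: 509 × 720 mm
E1: 360 × 509 mm
E2: 254 × 360 mm
E3: 180 × 254 mm
E4: 127 × 180 mm
E5: 90 × 127 mm
E6: 63 × 90 mm
E7: 45 × 63 mm
E8: 31 × 45 mm
→ matches E7.

E7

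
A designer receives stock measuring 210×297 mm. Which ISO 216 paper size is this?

Aspect ratio 297/210 ≈ 1.414 — close to the ISO √2 ≈ 1.414.
In the A-series (A0 area = 1 m²): A4 = 210 × 297 mm.

A4 (210 × 297 mm)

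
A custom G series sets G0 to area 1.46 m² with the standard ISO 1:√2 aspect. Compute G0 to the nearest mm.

Let the short side be w mm. Then w · w√2 = 1.46 m² = 1,460,000 mm².
w² = 1,460,000/√2, so w ≈ 1016.1 mm; long side = w√2 ≈ 1436.9 mm.

1016 × 1437 mm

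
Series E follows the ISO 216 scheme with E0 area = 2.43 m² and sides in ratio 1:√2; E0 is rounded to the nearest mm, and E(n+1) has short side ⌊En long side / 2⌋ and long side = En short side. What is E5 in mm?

231 × 327 mm

Let E0's short side be w mm. w · w√2 = 2.43 m² = 2,430,000 mm², so w ≈ 1310.8 mm and w√2 ≈ 1853.8 mm → E0 = 1311 × 1854 mm.
E1: ⌊1854/2⌋ × 1311 = 927 × 1311 mm
E2: ⌊1311/2⌋ × 927 = 655 × 927 mm
E3: ⌊927/2⌋ × 655 = 463 × 655 mm
E4: ⌊655/2⌋ × 463 = 327 × 463 mm
E5: ⌊463/2⌋ × 327 = 231 × 327 mm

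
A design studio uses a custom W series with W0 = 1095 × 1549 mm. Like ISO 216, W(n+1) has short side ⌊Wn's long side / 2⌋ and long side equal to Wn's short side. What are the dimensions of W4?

W1 = 774 × 1095 mm (from W0 by 1 halving).
W2: ⌊1095/2⌋ × 774 = 547 × 774 mm
W3: ⌊774/2⌋ × 547 = 387 × 547 mm
W4: ⌊547/2⌋ × 387 = 273 × 387 mm

273 × 387 mm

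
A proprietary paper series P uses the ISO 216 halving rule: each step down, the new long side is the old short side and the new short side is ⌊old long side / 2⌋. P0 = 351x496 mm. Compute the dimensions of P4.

87 × 124 mm

P1: ⌊496/2⌋ × 351 = 248 × 351 mm
P2: ⌊351/2⌋ × 248 = 175 × 248 mm
P3: ⌊248/2⌋ × 175 = 124 × 175 mm
P4: ⌊175/2⌋ × 124 = 87 × 124 mm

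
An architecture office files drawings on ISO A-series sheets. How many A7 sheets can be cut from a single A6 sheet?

A6 = 105 × 148 mm; A7 = 74 × 105 mm.
Each halving step doubles the count; 1 step from A6 to A7.
2^1 = 2.

2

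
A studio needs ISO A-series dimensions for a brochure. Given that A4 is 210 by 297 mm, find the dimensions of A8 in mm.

A5: ⌊297/2⌋ × 210 = 148 × 210 mm
A6: ⌊210/2⌋ × 148 = 105 × 148 mm
A7: ⌊148/2⌋ × 105 = 74 × 105 mm
A8: ⌊105/2⌋ × 74 = 52 × 74 mm

52 × 74 mm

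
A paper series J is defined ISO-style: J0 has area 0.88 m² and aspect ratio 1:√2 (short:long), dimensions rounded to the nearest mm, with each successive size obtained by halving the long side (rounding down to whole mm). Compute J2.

394 × 558 mm

Let J0's short side be w mm. w · w√2 = 0.88 m² = 880,000 mm², so w ≈ 788.8 mm and w√2 ≈ 1115.6 mm → J0 = 789 × 1116 mm.
J1: ⌊1116/2⌋ × 789 = 558 × 789 mm
J2: ⌊789/2⌋ × 558 = 394 × 558 mm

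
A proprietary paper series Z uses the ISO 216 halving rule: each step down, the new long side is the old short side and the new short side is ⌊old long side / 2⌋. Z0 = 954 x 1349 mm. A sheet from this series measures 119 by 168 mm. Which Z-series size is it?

Z6

Z0: 954 × 1349 mm
Z1: 674 × 954 mm
Z2: 477 × 674 mm
Z3: 337 × 477 mm
Z4: 238 × 337 mm
Z5: 168 × 238 mm
Z6: 119 × 168 mm
Z7: 84 × 119 mm
→ matches Z6.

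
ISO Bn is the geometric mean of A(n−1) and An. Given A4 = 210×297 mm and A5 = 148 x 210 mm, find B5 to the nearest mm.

Short side: √(210 · 148) = √31080 ≈ 176.3 → 176 mm
Long side: √(297 · 210) = √62370 ≈ 249.7 → 250 mm

176 × 250 mm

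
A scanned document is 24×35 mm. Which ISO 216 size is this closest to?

Aspect ratio 35/24 ≈ 1.458 (ISO target is √2 ≈ 1.414).
In the A-series (A0 area = 1 m²): A10 = 26 × 37 mm.
Off by 4 mm total — nearest standard size.

A10 (26 × 37 mm)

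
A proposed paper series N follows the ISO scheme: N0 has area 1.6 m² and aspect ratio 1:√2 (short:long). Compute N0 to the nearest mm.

Let the short side be w mm. Then w · w√2 = 1.6 m² = 1,600,000 mm².
w² = 1,600,000/√2, so w ≈ 1063.7 mm; long side = w√2 ≈ 1504.2 mm.

1064 × 1504 mm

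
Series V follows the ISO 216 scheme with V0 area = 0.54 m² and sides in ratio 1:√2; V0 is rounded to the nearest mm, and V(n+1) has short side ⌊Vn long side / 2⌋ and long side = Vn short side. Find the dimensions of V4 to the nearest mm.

Let V0's short side be w mm. w · w√2 = 0.54 m² = 540,000 mm², so w ≈ 617.9 mm and w√2 ≈ 873.9 mm → V0 = 618 × 874 mm.
V1: ⌊874/2⌋ × 618 = 437 × 618 mm
V2: ⌊618/2⌋ × 437 = 309 × 437 mm
V3: ⌊437/2⌋ × 309 = 218 × 309 mm
V4: ⌊309/2⌋ × 218 = 154 × 218 mm

154 × 218 mm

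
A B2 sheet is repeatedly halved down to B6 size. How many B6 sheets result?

Each ISO step halves the sheet: 1 × B2 → 2 × B3 → 4 × B4 → 8 × B5 → …
From B2 to B6 is 4 halving steps: 2^4 = 16.

16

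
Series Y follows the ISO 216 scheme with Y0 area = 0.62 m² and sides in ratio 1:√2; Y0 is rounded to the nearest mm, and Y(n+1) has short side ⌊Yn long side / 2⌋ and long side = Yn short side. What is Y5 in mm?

Let Y0's short side be w mm. w · w√2 = 0.62 m² = 620,000 mm², so w ≈ 662.1 mm and w√2 ≈ 936.4 mm → Y0 = 662 × 936 mm.
Y1: ⌊936/2⌋ × 662 = 468 × 662 mm
Y2: ⌊662/2⌋ × 468 = 331 × 468 mm
Y3: ⌊468/2⌋ × 331 = 234 × 331 mm
Y4: ⌊331/2⌋ × 234 = 165 × 234 mm
Y5: ⌊234/2⌋ × 165 = 117 × 165 mm

117 × 165 mm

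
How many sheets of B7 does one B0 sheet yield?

Each ISO step halves the sheet: 1 × B0 → 2 × B1 → 4 × B2 → 8 × B3 → …
From B0 to B7 is 7 halving steps: 2^7 = 128.

128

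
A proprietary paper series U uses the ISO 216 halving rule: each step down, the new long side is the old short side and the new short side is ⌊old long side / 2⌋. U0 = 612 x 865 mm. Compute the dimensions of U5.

U1: ⌊865/2⌋ × 612 = 432 × 612 mm
U2: ⌊612/2⌋ × 432 = 306 × 432 mm
U3: ⌊432/2⌋ × 306 = 216 × 306 mm
U4: ⌊306/2⌋ × 216 = 153 × 216 mm
U5: ⌊216/2⌋ × 153 = 108 × 153 mm

108 × 153 mm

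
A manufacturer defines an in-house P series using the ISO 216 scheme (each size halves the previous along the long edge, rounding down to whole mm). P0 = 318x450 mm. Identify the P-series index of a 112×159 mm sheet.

P3

P0: 318 × 450 mm
P1: 225 × 318 mm
P2: 159 × 225 mm
P3: 112 × 159 mm
P4: 79 × 112 mm
→ matches P3.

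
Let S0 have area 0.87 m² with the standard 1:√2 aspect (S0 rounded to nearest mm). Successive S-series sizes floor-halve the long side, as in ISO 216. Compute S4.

Let S0's short side be w mm. w · w√2 = 0.87 m² = 870,000 mm², so w ≈ 784.3 mm and w√2 ≈ 1109.2 mm → S0 = 784 × 1109 mm.
S1: ⌊1109/2⌋ × 784 = 554 × 784 mm
S2: ⌊784/2⌋ × 554 = 392 × 554 mm
S3: ⌊554/2⌋ × 392 = 277 × 392 mm
S4: ⌊392/2⌋ × 277 = 196 × 277 mm

196 × 277 mm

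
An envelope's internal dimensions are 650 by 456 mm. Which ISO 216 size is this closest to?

C2 (458 × 648 mm)

Aspect ratio 650/456 ≈ 1.425 — close to the ISO √2 ≈ 1.414.
In the C-series (envelope sizes, between A and B): C2 = 458 × 648 mm.
Off by 4 mm total — nearest standard size.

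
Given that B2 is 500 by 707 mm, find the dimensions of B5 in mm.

B3: ⌊707/2⌋ × 500 = 353 × 500 mm
B4: ⌊500/2⌋ × 353 = 250 × 353 mm
B5: ⌊353/2⌋ × 250 = 176 × 250 mm

176 × 250 mm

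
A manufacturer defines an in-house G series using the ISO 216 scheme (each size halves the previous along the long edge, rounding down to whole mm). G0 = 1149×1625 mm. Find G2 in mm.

574 × 812 mm

G1: ⌊1625/2⌋ × 1149 = 812 × 1149 mm
G2: ⌊1149/2⌋ × 812 = 574 × 812 mm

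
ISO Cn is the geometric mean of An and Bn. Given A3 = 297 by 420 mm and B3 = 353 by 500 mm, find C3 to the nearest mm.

Short side: √(297 · 353) = √104841 ≈ 323.8 → 324 mm
Long side: √(420 · 500) = √210000 ≈ 458.3 → 458 mm

324 × 458 mm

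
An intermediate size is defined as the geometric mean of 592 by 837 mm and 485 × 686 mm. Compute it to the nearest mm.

536 × 758 mm

Short side: √(592 · 485) = √287120 ≈ 535.8 → 536 mm
Long side: √(837 · 686) = √574182 ≈ 757.7 → 758 mm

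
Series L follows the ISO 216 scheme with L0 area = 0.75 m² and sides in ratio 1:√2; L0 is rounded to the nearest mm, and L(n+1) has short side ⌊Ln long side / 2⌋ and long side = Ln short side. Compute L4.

Let L0's short side be w mm. w · w√2 = 0.75 m² = 750,000 mm², so w ≈ 728.2 mm and w√2 ≈ 1029.9 mm → L0 = 728 × 1030 mm.
L1: ⌊1030/2⌋ × 728 = 515 × 728 mm
L2: ⌊728/2⌋ × 515 = 364 × 515 mm
L3: ⌊515/2⌋ × 364 = 257 × 364 mm
L4: ⌊364/2⌋ × 257 = 182 × 257 mm

182 × 257 mm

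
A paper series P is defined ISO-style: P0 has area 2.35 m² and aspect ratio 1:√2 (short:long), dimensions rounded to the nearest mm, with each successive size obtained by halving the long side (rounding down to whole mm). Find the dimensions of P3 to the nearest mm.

Let P0's short side be w mm. w · w√2 = 2.35 m² = 2,350,000 mm², so w ≈ 1289.1 mm and w√2 ≈ 1823.0 mm → P0 = 1289 × 1823 mm.
P1: ⌊1823/2⌋ × 1289 = 911 × 1289 mm
P2: ⌊1289/2⌋ × 911 = 644 × 911 mm
P3: ⌊911/2⌋ × 644 = 455 × 644 mm

455 × 644 mm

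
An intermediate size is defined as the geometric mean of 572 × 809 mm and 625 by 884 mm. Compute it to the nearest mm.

598 × 846 mm

Short side: √(572 · 625) = √357500 ≈ 597.9 → 598 mm
Long side: √(809 · 884) = √715156 ≈ 845.7 → 846 mm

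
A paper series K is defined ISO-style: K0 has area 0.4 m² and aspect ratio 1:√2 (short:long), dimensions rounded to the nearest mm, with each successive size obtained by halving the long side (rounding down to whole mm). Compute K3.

188 × 266 mm

Let K0's short side be w mm. w · w√2 = 0.4 m² = 400,000 mm², so w ≈ 531.8 mm and w√2 ≈ 752.1 mm → K0 = 532 × 752 mm.
K1: ⌊752/2⌋ × 532 = 376 × 532 mm
K2: ⌊532/2⌋ × 376 = 266 × 376 mm
K3: ⌊376/2⌋ × 266 = 188 × 266 mm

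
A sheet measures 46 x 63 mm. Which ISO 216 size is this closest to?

B9 (44 × 62 mm)

Aspect ratio 63/46 ≈ 1.370 (ISO target is √2 ≈ 1.414).
In the B-series (B0 = 1000 × 1414 mm): B9 = 44 × 62 mm.
Off by 3 mm total — nearest standard size.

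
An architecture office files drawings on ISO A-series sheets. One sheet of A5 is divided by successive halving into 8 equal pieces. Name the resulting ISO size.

8 = 2^3, so 3 halving steps.
A5 → A6 → … → A8 after 3 steps.

A8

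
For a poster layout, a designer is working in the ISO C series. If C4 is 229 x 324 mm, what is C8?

C5: ⌊324/2⌋ × 229 = 162 × 229 mm
C6: ⌊229/2⌋ × 162 = 114 × 162 mm
C7: ⌊162/2⌋ × 114 = 81 × 114 mm
C8: ⌊114/2⌋ × 81 = 57 × 81 mm

57 × 81 mm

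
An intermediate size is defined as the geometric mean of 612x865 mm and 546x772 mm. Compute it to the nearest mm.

Short side: √(612 · 546) = √334152 ≈ 578.1 → 578 mm
Long side: √(865 · 772) = √667780 ≈ 817.2 → 817 mm

578 × 817 mm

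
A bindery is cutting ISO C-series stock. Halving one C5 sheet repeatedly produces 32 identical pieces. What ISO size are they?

32 = 2^5, so 5 halving steps.
C5 → C6 → … → C10 after 5 steps.

C10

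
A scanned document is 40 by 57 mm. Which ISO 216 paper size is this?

C9 (40 × 57 mm)

Aspect ratio 57/40 ≈ 1.425 — close to the ISO √2 ≈ 1.414.
In the C-series (envelope sizes, between A and B): C9 = 40 × 57 mm.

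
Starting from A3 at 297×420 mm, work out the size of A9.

A4: ⌊420/2⌋ × 297 = 210 × 297 mm
A5: ⌊297/2⌋ × 210 = 148 × 210 mm
A6: ⌊210/2⌋ × 148 = 105 × 148 mm
A7: ⌊148/2⌋ × 105 = 74 × 105 mm
A8: ⌊105/2⌋ × 74 = 52 × 74 mm
A9: ⌊74/2⌋ × 52 = 37 × 52 mm

37 × 52 mm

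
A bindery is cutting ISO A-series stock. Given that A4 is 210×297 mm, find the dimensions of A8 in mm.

A5: ⌊297/2⌋ × 210 = 148 × 210 mm
A6: ⌊210/2⌋ × 148 = 105 × 148 mm
A7: ⌊148/2⌋ × 105 = 74 × 105 mm
A8: ⌊105/2⌋ × 74 = 52 × 74 mm

52 × 74 mm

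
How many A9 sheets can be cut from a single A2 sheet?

128

A2 = 420 × 594 mm; A9 = 37 × 52 mm.
Each halving step doubles the count; 7 steps from A2 to A9.
2^7 = 128.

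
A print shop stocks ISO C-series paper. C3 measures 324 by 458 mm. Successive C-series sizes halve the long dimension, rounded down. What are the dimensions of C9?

40 × 57 mm

C4: ⌊458/2⌋ × 324 = 229 × 324 mm
C5: ⌊324/2⌋ × 229 = 162 × 229 mm
C6: ⌊229/2⌋ × 162 = 114 × 162 mm
C7: ⌊162/2⌋ × 114 = 81 × 114 mm
C8: ⌊114/2⌋ × 81 = 57 × 81 mm
C9: ⌊81/2⌋ × 57 = 40 × 57 mm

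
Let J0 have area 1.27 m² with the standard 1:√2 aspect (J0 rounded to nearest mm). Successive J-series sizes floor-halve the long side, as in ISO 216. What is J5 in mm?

167 × 237 mm

Let J0's short side be w mm. w · w√2 = 1.27 m² = 1,270,000 mm², so w ≈ 947.6 mm and w√2 ≈ 1340.2 mm → J0 = 948 × 1340 mm.
J1: ⌊1340/2⌋ × 948 = 670 × 948 mm
J2: ⌊948/2⌋ × 670 = 474 × 670 mm
J3: ⌊670/2⌋ × 474 = 335 × 474 mm
J4: ⌊474/2⌋ × 335 = 237 × 335 mm
J5: ⌊335/2⌋ × 237 = 167 × 237 mm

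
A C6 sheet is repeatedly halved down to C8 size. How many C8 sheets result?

4

C6 = 114 × 162 mm; C8 = 57 × 81 mm.
Each halving step doubles the count; 2 steps from C6 to C8.
2^2 = 4.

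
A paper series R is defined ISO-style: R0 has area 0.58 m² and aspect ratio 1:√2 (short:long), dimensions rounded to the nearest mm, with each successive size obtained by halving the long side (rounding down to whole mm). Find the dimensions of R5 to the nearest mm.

113 × 160 mm

Let R0's short side be w mm. w · w√2 = 0.58 m² = 580,000 mm², so w ≈ 640.4 mm and w√2 ≈ 905.7 mm → R0 = 640 × 906 mm.
R1: ⌊906/2⌋ × 640 = 453 × 640 mm
R2: ⌊640/2⌋ × 453 = 320 × 453 mm
R3: ⌊453/2⌋ × 320 = 226 × 320 mm
R4: ⌊320/2⌋ × 226 = 160 × 226 mm
R5: ⌊226/2⌋ × 160 = 113 × 160 mm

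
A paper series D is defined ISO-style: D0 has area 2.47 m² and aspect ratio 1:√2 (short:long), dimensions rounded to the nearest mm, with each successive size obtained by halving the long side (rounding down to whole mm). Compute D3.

Let D0's short side be w mm. w · w√2 = 2.47 m² = 2,470,000 mm², so w ≈ 1321.6 mm and w√2 ≈ 1869.0 mm → D0 = 1322 × 1869 mm.
D1: ⌊1869/2⌋ × 1322 = 934 × 1322 mm
D2: ⌊1322/2⌋ × 934 = 661 × 934 mm
D3: ⌊934/2⌋ × 661 = 467 × 661 mm

467 × 661 mm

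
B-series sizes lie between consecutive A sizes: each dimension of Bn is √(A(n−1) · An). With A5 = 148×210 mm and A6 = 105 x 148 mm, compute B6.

125 × 176 mm

Short side: √(148 · 105) = √15540 ≈ 124.7 → 125 mm
Long side: √(210 · 148) = √31080 ≈ 176.3 → 176 mm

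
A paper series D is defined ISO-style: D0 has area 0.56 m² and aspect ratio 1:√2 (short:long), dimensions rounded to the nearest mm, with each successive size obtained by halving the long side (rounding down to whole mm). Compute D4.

Let D0's short side be w mm. w · w√2 = 0.56 m² = 560,000 mm², so w ≈ 629.3 mm and w√2 ≈ 889.9 mm → D0 = 629 × 890 mm.
D1: ⌊890/2⌋ × 629 = 445 × 629 mm
D2: ⌊629/2⌋ × 445 = 314 × 445 mm
D3: ⌊445/2⌋ × 314 = 222 × 314 mm
D4: ⌊314/2⌋ × 222 = 157 × 222 mm

157 × 222 mm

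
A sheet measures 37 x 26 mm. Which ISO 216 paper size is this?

Aspect ratio 37/26 ≈ 1.423 — close to the ISO √2 ≈ 1.414.
In the A-series (A0 area = 1 m²): A10 = 26 × 37 mm.

A10 (26 × 37 mm)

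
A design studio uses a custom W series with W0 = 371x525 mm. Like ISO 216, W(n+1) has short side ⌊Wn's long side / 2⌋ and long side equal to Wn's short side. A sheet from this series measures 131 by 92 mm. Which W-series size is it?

W4

W0: 371 × 525 mm
W1: 262 × 371 mm
W2: 185 × 262 mm
W3: 131 × 185 mm
W4: 92 × 131 mm
W5: 65 × 92 mm
→ matches W4.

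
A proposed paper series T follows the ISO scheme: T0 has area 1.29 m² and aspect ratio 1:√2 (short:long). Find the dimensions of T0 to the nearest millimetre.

955 × 1351 mm

Let the short side be w mm. Then w · w√2 = 1.29 m² = 1,290,000 mm².
w² = 1,290,000/√2, so w ≈ 955.1 mm; long side = w√2 ≈ 1350.7 mm.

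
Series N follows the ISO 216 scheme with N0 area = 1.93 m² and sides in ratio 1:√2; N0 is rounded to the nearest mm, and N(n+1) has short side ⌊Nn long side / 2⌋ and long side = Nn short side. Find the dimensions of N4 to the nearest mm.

Let N0's short side be w mm. w · w√2 = 1.93 m² = 1,930,000 mm², so w ≈ 1168.2 mm and w√2 ≈ 1652.1 mm → N0 = 1168 × 1652 mm.
N1: ⌊1652/2⌋ × 1168 = 826 × 1168 mm
N2: ⌊1168/2⌋ × 826 = 584 × 826 mm
N3: ⌊826/2⌋ × 584 = 413 × 584 mm
N4: ⌊584/2⌋ × 413 = 292 × 413 mm

292 × 413 mm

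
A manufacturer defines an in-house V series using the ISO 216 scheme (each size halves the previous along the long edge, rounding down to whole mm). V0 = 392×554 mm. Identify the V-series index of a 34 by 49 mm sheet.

V0: 392 × 554 mm
V1: 277 × 392 mm
V2: 196 × 277 mm
V3: 138 × 196 mm
V4: 98 × 138 mm
V5: 69 × 98 mm
V6: 49 × 69 mm
V7: 34 × 49 mm
V8: 24 × 34 mm
→ matches V7.

V7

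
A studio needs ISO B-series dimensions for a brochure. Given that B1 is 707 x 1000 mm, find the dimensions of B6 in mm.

125 × 176 mm

B2: ⌊1000/2⌋ × 707 = 500 × 707 mm
B3: ⌊707/2⌋ × 500 = 353 × 500 mm
B4: ⌊500/2⌋ × 353 = 250 × 353 mm
B5: ⌊353/2⌋ × 250 = 176 × 250 mm
B6: ⌊250/2⌋ × 176 = 125 × 176 mm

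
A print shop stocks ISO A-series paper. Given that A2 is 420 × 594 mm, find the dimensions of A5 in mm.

A3: ⌊594/2⌋ × 420 = 297 × 420 mm
A4: ⌊420/2⌋ × 297 = 210 × 297 mm
A5: ⌊297/2⌋ × 210 = 148 × 210 mm

148 × 210 mm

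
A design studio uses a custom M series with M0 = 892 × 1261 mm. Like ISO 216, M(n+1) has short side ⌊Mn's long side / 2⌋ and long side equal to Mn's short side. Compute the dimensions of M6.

111 × 157 mm

M1: ⌊1261/2⌋ × 892 = 630 × 892 mm
M2: ⌊892/2⌋ × 630 = 446 × 630 mm
M3: ⌊630/2⌋ × 446 = 315 × 446 mm
M4: ⌊446/2⌋ × 315 = 223 × 315 mm
M5: ⌊315/2⌋ × 223 = 157 × 223 mm
M6: ⌊223/2⌋ × 157 = 111 × 157 mm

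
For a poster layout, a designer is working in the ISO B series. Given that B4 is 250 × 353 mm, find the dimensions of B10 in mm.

B5: ⌊353/2⌋ × 250 = 176 × 250 mm
B6: ⌊250/2⌋ × 176 = 125 × 176 mm
B7: ⌊176/2⌋ × 125 = 88 × 125 mm
B8: ⌊125/2⌋ × 88 = 62 × 88 mm
B9: ⌊88/2⌋ × 62 = 44 × 62 mm
B10: ⌊62/2⌋ × 44 = 31 × 44 mm

31 × 44 mm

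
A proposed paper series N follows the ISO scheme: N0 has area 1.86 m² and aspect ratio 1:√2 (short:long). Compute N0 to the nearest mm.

Let the short side be w mm. Then w · w√2 = 1.86 m² = 1,860,000 mm².
w² = 1,860,000/√2, so w ≈ 1146.8 mm; long side = w√2 ≈ 1621.9 mm.

1147 × 1622 mm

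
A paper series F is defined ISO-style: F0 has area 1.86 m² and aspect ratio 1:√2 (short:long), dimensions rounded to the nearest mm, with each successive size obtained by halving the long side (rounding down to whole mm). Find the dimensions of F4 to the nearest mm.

286 × 405 mm

Let F0's short side be w mm. w · w√2 = 1.86 m² = 1,860,000 mm², so w ≈ 1146.8 mm and w√2 ≈ 1621.9 mm → F0 = 1147 × 1622 mm.
F1: ⌊1622/2⌋ × 1147 = 811 × 1147 mm
F2: ⌊1147/2⌋ × 811 = 573 × 811 mm
F3: ⌊811/2⌋ × 573 = 405 × 573 mm
F4: ⌊573/2⌋ × 405 = 286 × 405 mm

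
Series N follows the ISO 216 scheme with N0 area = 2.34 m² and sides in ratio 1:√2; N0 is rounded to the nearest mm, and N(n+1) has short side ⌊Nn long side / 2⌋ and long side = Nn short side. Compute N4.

321 × 454 mm

Let N0's short side be w mm. w · w√2 = 2.34 m² = 2,340,000 mm², so w ≈ 1286.3 mm and w√2 ≈ 1819.1 mm → N0 = 1286 × 1819 mm.
N1: ⌊1819/2⌋ × 1286 = 909 × 1286 mm
N2: ⌊1286/2⌋ × 909 = 643 × 909 mm
N3: ⌊909/2⌋ × 643 = 454 × 643 mm
N4: ⌊643/2⌋ × 454 = 321 × 454 mm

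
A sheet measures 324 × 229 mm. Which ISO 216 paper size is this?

C4 (229 × 324 mm)

Aspect ratio 324/229 ≈ 1.415 — close to the ISO √2 ≈ 1.414.
In the C-series (envelope sizes, between A and B): C4 = 229 × 324 mm.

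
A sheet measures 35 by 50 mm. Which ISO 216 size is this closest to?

Aspect ratio 50/35 ≈ 1.429 — close to the ISO √2 ≈ 1.414.
In the A-series (A0 area = 1 m²): A9 = 37 × 52 mm.
Off by 4 mm total — nearest standard size.

A9 (37 × 52 mm)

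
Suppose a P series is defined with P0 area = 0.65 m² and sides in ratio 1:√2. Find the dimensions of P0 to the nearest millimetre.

Let the short side be w mm. Then w · w√2 = 0.65 m² = 650,000 mm².
w² = 650,000/√2, so w ≈ 678.0 mm; long side = w√2 ≈ 958.8 mm.

678 × 959 mm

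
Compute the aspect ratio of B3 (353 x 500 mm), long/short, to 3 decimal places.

500 / 353 = 1.416
ISO 216 targets √2 ≈ 1.414; the +0.002 deviation is from mm rounding.

1.416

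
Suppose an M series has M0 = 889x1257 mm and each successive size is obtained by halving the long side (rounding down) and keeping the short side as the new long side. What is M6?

111 × 157 mm

M1: ⌊1257/2⌋ × 889 = 628 × 889 mm
M2: ⌊889/2⌋ × 628 = 444 × 628 mm
M3: ⌊628/2⌋ × 444 = 314 × 444 mm
M4: ⌊444/2⌋ × 314 = 222 × 314 mm
M5: ⌊314/2⌋ × 222 = 157 × 222 mm
M6: ⌊222/2⌋ × 157 = 111 × 157 mm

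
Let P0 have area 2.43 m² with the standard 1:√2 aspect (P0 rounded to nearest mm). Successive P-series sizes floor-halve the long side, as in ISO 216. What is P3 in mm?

463 × 655 mm

Let P0's short side be w mm. w · w√2 = 2.43 m² = 2,430,000 mm², so w ≈ 1310.8 mm and w√2 ≈ 1853.8 mm → P0 = 1311 × 1854 mm.
P1: ⌊1854/2⌋ × 1311 = 927 × 1311 mm
P2: ⌊1311/2⌋ × 927 = 655 × 927 mm
P3: ⌊927/2⌋ × 655 = 463 × 655 mm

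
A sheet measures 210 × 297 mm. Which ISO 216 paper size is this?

Aspect ratio 297/210 ≈ 1.414 — close to the ISO √2 ≈ 1.414.
In the A-series (A0 area = 1 m²): A4 = 210 × 297 mm.

A4 (210 × 297 mm)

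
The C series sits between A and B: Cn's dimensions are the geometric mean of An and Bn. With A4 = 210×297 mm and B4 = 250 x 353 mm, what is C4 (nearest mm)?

229 × 324 mm

Short side: √(210 · 250) = √52500 ≈ 229.1 → 229 mm
Long side: √(297 · 353) = √104841 ≈ 323.8 → 324 mm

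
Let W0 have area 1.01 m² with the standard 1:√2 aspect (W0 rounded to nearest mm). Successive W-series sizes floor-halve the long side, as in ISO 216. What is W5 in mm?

Let W0's short side be w mm. w · w√2 = 1.01 m² = 1,010,000 mm², so w ≈ 845.1 mm and w√2 ≈ 1195.1 mm → W0 = 845 × 1195 mm.
W1: ⌊1195/2⌋ × 845 = 597 × 845 mm
W2: ⌊845/2⌋ × 597 = 422 × 597 mm
W3: ⌊597/2⌋ × 422 = 298 × 422 mm
W4: ⌊422/2⌋ × 298 = 211 × 298 mm
W5: ⌊298/2⌋ × 211 = 149 × 211 mm

149 × 211 mm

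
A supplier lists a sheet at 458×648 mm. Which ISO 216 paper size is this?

C2 (458 × 648 mm)

Aspect ratio 648/458 ≈ 1.415 — close to the ISO √2 ≈ 1.414.
In the C-series (envelope sizes, between A and B): C2 = 458 × 648 mm.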